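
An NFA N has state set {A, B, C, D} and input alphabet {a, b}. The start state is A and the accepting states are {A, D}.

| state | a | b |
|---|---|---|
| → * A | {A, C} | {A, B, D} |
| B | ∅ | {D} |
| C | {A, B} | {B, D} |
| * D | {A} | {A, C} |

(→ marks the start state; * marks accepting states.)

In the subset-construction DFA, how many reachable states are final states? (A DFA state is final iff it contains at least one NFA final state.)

Start state of the DFA: {A}.
{A} --a--> {A, C}  [new]
{A} --b--> {A, B, D}  [new]
{A, C} --a--> {A, B, C}  [new]
{A, C} --b--> {A, B, D}  [seen]
{A, B, D} --a--> {A, C}  [seen]
{A, B, D} --b--> {A, B, C, D}  [new]
{A, B, C} --a--> {A, B, C}  [seen]
{A, B, C} --b--> {A, B, D}  [seen]
{A, B, C, D} --a--> {A, B, C}  [seen]
{A, B, C, D} --b--> {A, B, C, D}  [seen]
Reachable DFA states: {A}, {A, C}, {A, B, D}, {A, B, C}, {A, B, C, D}.
Accepting DFA states (contain an NFA accepting state): {A}, {A, C}, {A, B, D}, {A, B, C}, {A, B, C, D}.

5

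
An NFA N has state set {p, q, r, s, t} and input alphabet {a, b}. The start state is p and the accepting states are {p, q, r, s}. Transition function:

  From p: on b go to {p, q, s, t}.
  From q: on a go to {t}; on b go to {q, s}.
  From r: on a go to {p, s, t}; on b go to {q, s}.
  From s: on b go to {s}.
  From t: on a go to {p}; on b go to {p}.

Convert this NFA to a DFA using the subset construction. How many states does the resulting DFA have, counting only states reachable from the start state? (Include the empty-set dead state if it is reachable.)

Start state of the DFA: {p}.
{p} --a--> ∅  [new]
{p} --b--> {p, q, s, t}  [new]
∅ --a--> ∅  [seen]
∅ --b--> ∅  [seen]
{p, q, s, t} --a--> {p, t}  [new]
{p, q, s, t} --b--> {p, q, s, t}  [seen]
{p, t} --a--> {p}  [seen]
{p, t} --b--> {p, q, s, t}  [seen]
Reachable DFA states: {p}, ∅, {p, q, s, t}, {p, t}.

4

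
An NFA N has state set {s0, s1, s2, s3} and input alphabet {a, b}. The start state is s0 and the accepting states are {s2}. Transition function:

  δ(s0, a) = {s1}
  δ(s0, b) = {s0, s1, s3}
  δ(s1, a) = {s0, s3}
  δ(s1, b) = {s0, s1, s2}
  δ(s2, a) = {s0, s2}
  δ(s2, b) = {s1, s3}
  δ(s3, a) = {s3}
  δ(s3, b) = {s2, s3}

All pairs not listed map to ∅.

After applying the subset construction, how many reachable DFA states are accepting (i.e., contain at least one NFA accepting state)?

Start state of the DFA: {s0}.
{s0} --a--> {s1}  [new]
{s0} --b--> {s0, s1, s3}  [new]
{s1} --a--> {s0, s3}  [new]
{s1} --b--> {s0, s1, s2}  [new]
{s0, s1, s3} --a--> {s0, s1, s3}  [seen]
{s0, s1, s3} --b--> {s0, s1, s2, s3}  [new]
{s0, s3} --a--> {s1, s3}  [new]
{s0, s3} --b--> {s0, s1, s2, s3}  [seen]
{s0, s1, s2} --a--> {s0, s1, s2, s3}  [seen]
{s0, s1, s2} --b--> {s0, s1, s2, s3}  [seen]
{s0, s1, s2, s3} --a--> {s0, s1, s2, s3}  [seen]
{s0, s1, s2, s3} --b--> {s0, s1, s2, s3}  [seen]
{s1, s3} --a--> {s0, s3}  [seen]
{s1, s3} --b--> {s0, s1, s2, s3}  [seen]
Reachable DFA states: {s0}, {s1}, {s0, s1, s3}, {s0, s3}, {s0, s1, s2}, {s0, s1, s2, s3}, {s1, s3}.
Accepting DFA states (contain an NFA accepting state): {s0, s1, s2}, {s0, s1, s2, s3}.

2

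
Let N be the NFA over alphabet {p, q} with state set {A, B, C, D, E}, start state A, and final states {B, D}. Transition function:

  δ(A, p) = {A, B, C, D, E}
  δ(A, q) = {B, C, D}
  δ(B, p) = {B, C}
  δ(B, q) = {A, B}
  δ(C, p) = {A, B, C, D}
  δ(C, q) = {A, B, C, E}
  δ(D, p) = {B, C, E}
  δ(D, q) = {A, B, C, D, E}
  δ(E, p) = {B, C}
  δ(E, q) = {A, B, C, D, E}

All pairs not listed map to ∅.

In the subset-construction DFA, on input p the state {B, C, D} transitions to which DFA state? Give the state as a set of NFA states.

{A, B, C, D, E}

δ(B,p) = {B, C}; δ(C,p) = {A, B, C, D}; δ(D,p) = {B, C, E}.
Union: {A, B, C, D, E}.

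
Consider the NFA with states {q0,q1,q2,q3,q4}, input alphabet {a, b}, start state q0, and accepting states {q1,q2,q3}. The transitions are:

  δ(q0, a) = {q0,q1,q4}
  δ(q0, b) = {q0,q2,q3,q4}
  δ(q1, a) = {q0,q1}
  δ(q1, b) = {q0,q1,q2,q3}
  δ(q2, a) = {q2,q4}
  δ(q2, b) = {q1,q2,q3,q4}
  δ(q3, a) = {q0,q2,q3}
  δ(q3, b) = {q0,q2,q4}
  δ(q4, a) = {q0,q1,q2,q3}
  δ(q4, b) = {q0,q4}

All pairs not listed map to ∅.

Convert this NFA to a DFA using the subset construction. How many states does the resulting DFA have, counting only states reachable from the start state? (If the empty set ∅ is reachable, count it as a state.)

Start state of the DFA: {q0}.
{q0} --a--> {q0,q1,q4}  [new]
{q0} --b--> {q0,q2,q3,q4}  [new]
{q0,q1,q4} --a--> {q0,q1,q2,q3,q4}  [new]
{q0,q1,q4} --b--> {q0,q1,q2,q3,q4}  [seen]
{q0,q2,q3,q4} --a--> {q0,q1,q2,q3,q4}  [seen]
{q0,q2,q3,q4} --b--> {q0,q1,q2,q3,q4}  [seen]
{q0,q1,q2,q3,q4} --a--> {q0,q1,q2,q3,q4}  [seen]
{q0,q1,q2,q3,q4} --b--> {q0,q1,q2,q3,q4}  [seen]
Reachable DFA states: {q0}, {q0,q1,q4}, {q0,q2,q3,q4}, {q0,q1,q2,q3,q4}.

4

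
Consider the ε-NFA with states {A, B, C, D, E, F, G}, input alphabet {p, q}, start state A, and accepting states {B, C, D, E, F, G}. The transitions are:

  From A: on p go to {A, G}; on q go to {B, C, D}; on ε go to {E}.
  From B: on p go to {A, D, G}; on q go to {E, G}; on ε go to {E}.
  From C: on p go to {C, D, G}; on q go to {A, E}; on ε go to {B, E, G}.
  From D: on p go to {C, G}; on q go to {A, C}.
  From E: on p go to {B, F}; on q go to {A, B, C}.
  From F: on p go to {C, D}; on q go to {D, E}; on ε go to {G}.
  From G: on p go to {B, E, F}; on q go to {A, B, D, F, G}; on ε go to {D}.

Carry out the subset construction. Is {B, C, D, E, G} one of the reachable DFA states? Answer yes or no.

Start state of the DFA: {A, E} (ε-closure of the NFA start).
{A, E} --p--> {A, B, D, E, F, G}  [new]
{A, E} --q--> {A, B, C, D, E, G}  [new]
{A, B, D, E, F, G} --p--> {A, B, C, D, E, F, G}  [new]
{A, B, D, E, F, G} --q--> {A, B, C, D, E, F, G}  [seen]
{A, B, C, D, E, G} --p--> {A, B, C, D, E, F, G}  [seen]
{A, B, C, D, E, G} --q--> {A, B, C, D, E, F, G}  [seen]
{A, B, C, D, E, F, G} --p--> {A, B, C, D, E, F, G}  [seen]
{A, B, C, D, E, F, G} --q--> {A, B, C, D, E, F, G}  [seen]
Reachable DFA states: {A, E}, {A, B, D, E, F, G}, {A, B, C, D, E, G}, {A, B, C, D, E, F, G}.
{B, C, D, E, G} is not among them.

no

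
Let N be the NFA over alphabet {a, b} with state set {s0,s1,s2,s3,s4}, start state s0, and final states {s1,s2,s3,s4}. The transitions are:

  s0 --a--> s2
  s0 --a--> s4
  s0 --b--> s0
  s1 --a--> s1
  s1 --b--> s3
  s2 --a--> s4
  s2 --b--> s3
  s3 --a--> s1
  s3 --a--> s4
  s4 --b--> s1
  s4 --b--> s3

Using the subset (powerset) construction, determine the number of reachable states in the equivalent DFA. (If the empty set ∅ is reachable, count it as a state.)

8

Start state of the DFA: {s0}.
{s0} --a--> {s2,s4}  [new]
{s0} --b--> {s0}  [seen]
{s2,s4} --a--> {s4}  [new]
{s2,s4} --b--> {s1,s3}  [new]
{s4} --a--> ∅  [new]
{s4} --b--> {s1,s3}  [seen]
{s1,s3} --a--> {s1,s4}  [new]
{s1,s3} --b--> {s3}  [new]
∅ --a--> ∅  [seen]
∅ --b--> ∅  [seen]
{s1,s4} --a--> {s1}  [new]
{s1,s4} --b--> {s1,s3}  [seen]
{s3} --a--> {s1,s4}  [seen]
{s3} --b--> ∅  [seen]
{s1} --a--> {s1}  [seen]
{s1} --b--> {s3}  [seen]
Reachable DFA states: {s0}, {s2,s4}, {s4}, {s1,s3}, ∅, {s1,s4}, {s3}, {s1}.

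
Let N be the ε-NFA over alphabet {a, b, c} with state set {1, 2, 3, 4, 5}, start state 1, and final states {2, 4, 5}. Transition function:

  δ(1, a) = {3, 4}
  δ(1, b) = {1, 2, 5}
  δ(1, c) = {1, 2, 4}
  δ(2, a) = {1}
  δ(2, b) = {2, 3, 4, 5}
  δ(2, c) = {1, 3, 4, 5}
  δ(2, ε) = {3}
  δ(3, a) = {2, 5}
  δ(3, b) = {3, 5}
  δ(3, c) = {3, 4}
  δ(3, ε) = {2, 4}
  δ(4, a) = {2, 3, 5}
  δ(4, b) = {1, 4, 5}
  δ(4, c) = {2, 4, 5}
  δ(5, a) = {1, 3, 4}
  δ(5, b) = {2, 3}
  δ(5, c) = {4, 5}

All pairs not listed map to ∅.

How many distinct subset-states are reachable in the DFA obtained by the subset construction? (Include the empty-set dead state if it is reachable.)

4

Start state of the DFA: {1} (ε-closure of the NFA start).
{1} --a--> {2, 3, 4}  [new]
{1} --b--> {1, 2, 3, 4, 5}  [new]
{1} --c--> {1, 2, 3, 4}  [new]
{2, 3, 4} --a--> {1, 2, 3, 4, 5}  [seen]
{2, 3, 4} --b--> {1, 2, 3, 4, 5}  [seen]
{2, 3, 4} --c--> {1, 2, 3, 4, 5}  [seen]
{1, 2, 3, 4, 5} --a--> {1, 2, 3, 4, 5}  [seen]
{1, 2, 3, 4, 5} --b--> {1, 2, 3, 4, 5}  [seen]
{1, 2, 3, 4, 5} --c--> {1, 2, 3, 4, 5}  [seen]
{1, 2, 3, 4} --a--> {1, 2, 3, 4, 5}  [seen]
{1, 2, 3, 4} --b--> {1, 2, 3, 4, 5}  [seen]
{1, 2, 3, 4} --c--> {1, 2, 3, 4, 5}  [seen]
Reachable DFA states: {1}, {2, 3, 4}, {1, 2, 3, 4, 5}, {1, 2, 3, 4}.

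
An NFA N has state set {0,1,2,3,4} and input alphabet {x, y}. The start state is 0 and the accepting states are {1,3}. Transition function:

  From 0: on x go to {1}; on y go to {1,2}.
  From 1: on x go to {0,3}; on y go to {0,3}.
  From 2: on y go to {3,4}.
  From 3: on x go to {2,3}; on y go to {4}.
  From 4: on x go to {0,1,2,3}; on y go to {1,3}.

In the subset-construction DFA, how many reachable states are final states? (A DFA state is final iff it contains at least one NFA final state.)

Start state of the DFA: {0}.
{0} --x--> {1}  [new]
{0} --y--> {1,2}  [new]
{1} --x--> {0,3}  [new]
{1} --y--> {0,3}  [seen]
{1,2} --x--> {0,3}  [seen]
{1,2} --y--> {0,3,4}  [new]
{0,3} --x--> {1,2,3}  [new]
{0,3} --y--> {1,2,4}  [new]
{0,3,4} --x--> {0,1,2,3}  [new]
{0,3,4} --y--> {1,2,3,4}  [new]
{1,2,3} --x--> {0,2,3}  [new]
{1,2,3} --y--> {0,3,4}  [seen]
{1,2,4} --x--> {0,1,2,3}  [seen]
{1,2,4} --y--> {0,1,3,4}  [new]
{0,1,2,3} --x--> {0,1,2,3}  [seen]
{0,1,2,3} --y--> {0,1,2,3,4}  [new]
{1,2,3,4} --x--> {0,1,2,3}  [seen]
{1,2,3,4} --y--> {0,1,3,4}  [seen]
{0,2,3} --x--> {1,2,3}  [seen]
{0,2,3} --y--> {1,2,3,4}  [seen]
{0,1,3,4} --x--> {0,1,2,3}  [seen]
{0,1,3,4} --y--> {0,1,2,3,4}  [seen]
{0,1,2,3,4} --x--> {0,1,2,3}  [seen]
{0,1,2,3,4} --y--> {0,1,2,3,4}  [seen]
Reachable DFA states: {0}, {1}, {1,2}, {0,3}, {0,3,4}, {1,2,3}, {1,2,4}, {0,1,2,3}, {1,2,3,4}, {0,2,3}, {0,1,3,4}, {0,1,2,3,4}.
Accepting DFA states (contain an NFA accepting state): {1}, {1,2}, {0,3}, {0,3,4}, {1,2,3}, {1,2,4}, {0,1,2,3}, {1,2,3,4}, {0,2,3}, {0,1,3,4}, {0,1,2,3,4}.

11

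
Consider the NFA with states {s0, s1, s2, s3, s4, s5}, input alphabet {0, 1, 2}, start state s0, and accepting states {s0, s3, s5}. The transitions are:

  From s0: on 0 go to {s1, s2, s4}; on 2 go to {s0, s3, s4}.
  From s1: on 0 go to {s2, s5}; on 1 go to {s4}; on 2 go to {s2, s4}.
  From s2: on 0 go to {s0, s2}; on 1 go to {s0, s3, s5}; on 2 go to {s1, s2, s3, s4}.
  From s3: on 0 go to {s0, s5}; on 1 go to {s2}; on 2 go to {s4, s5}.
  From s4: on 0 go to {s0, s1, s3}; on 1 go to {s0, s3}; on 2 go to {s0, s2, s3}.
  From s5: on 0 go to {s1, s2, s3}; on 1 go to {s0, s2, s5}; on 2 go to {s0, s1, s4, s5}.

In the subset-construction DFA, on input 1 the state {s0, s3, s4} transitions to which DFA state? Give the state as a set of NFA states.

δ(s0,1) = ∅; δ(s3,1) = {s2}; δ(s4,1) = {s0, s3}.
Union: {s0, s2, s3}.

{s0, s2, s3}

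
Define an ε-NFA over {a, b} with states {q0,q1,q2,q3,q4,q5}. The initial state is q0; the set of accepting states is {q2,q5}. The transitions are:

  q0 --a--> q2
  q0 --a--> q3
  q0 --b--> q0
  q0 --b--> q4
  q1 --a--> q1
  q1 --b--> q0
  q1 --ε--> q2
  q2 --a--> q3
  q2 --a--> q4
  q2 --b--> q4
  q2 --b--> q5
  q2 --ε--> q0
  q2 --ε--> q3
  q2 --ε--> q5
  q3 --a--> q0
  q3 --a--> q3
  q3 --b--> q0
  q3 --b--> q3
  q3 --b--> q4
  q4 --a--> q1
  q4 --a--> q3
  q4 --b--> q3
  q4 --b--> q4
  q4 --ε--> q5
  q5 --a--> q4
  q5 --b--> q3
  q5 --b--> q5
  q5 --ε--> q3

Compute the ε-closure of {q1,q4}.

{q0,q1,q2,q3,q4,q5}

Begin with {q1,q4}.
q1 →ε {q2}; add q2.
q2 →ε {q0,q3,q5}; add q0, q3, q5.
ε-closure = {q0,q1,q2,q3,q4,q5}.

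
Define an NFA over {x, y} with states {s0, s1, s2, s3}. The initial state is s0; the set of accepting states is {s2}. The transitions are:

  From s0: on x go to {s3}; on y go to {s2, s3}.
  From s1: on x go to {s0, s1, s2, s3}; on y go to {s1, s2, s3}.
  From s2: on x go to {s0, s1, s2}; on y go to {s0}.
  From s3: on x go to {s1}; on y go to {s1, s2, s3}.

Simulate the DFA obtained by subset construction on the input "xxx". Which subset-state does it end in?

Start: {s0}.
δ(s0,x) = {s3}.
Union: {s3}.
After x: {s3}.
δ(s3,x) = {s1}.
Union: {s1}.
After x: {s1}.
δ(s1,x) = {s0, s1, s2, s3}.
Union: {s0, s1, s2, s3}.
After x: {s0, s1, s2, s3}.

{s0, s1, s2, s3}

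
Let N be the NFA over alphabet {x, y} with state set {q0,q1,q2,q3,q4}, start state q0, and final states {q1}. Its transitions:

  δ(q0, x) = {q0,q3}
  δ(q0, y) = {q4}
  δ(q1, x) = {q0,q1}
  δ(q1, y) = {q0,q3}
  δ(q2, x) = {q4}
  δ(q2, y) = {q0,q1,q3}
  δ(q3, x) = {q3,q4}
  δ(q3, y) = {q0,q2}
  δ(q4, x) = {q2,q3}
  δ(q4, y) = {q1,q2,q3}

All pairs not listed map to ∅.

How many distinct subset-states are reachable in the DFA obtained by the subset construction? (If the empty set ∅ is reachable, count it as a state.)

Start state of the DFA: {q0}.
{q0} --x--> {q0,q3}  [new]
{q0} --y--> {q4}  [new]
{q0,q3} --x--> {q0,q3,q4}  [new]
{q0,q3} --y--> {q0,q2,q4}  [new]
{q4} --x--> {q2,q3}  [new]
{q4} --y--> {q1,q2,q3}  [new]
{q0,q3,q4} --x--> {q0,q2,q3,q4}  [new]
{q0,q3,q4} --y--> {q0,q1,q2,q3,q4}  [new]
{q0,q2,q4} --x--> {q0,q2,q3,q4}  [seen]
{q0,q2,q4} --y--> {q0,q1,q2,q3,q4}  [seen]
{q2,q3} --x--> {q3,q4}  [new]
{q2,q3} --y--> {q0,q1,q2,q3}  [new]
{q1,q2,q3} --x--> {q0,q1,q3,q4}  [new]
{q1,q2,q3} --y--> {q0,q1,q2,q3}  [seen]
{q0,q2,q3,q4} --x--> {q0,q2,q3,q4}  [seen]
{q0,q2,q3,q4} --y--> {q0,q1,q2,q3,q4}  [seen]
{q0,q1,q2,q3,q4} --x--> {q0,q1,q2,q3,q4}  [seen]
{q0,q1,q2,q3,q4} --y--> {q0,q1,q2,q3,q4}  [seen]
{q3,q4} --x--> {q2,q3,q4}  [new]
{q3,q4} --y--> {q0,q1,q2,q3}  [seen]
{q0,q1,q2,q3} --x--> {q0,q1,q3,q4}  [seen]
{q0,q1,q2,q3} --y--> {q0,q1,q2,q3,q4}  [seen]
{q0,q1,q3,q4} --x--> {q0,q1,q2,q3,q4}  [seen]
{q0,q1,q3,q4} --y--> {q0,q1,q2,q3,q4}  [seen]
{q2,q3,q4} --x--> {q2,q3,q4}  [seen]
{q2,q3,q4} --y--> {q0,q1,q2,q3}  [seen]
Reachable DFA states: {q0}, {q0,q3}, {q4}, {q0,q3,q4}, {q0,q2,q4}, {q2,q3}, {q1,q2,q3}, {q0,q2,q3,q4}, {q0,q1,q2,q3,q4}, {q3,q4}, {q0,q1,q2,q3}, {q0,q1,q3,q4}, {q2,q3,q4}.

13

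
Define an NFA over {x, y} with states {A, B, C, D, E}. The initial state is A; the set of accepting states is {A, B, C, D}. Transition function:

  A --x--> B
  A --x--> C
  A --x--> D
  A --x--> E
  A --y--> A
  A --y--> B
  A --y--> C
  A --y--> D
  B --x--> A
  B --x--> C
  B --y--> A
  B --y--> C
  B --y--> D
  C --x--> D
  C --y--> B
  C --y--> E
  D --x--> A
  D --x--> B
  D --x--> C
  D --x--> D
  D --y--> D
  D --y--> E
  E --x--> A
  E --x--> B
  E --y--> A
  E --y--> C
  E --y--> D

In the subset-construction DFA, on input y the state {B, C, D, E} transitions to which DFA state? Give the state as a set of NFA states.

{A, B, C, D, E}

δ(B,y) = {A, C, D}; δ(C,y) = {B, E}; δ(D,y) = {D, E}; δ(E,y) = {A, C, D}.
Union: {A, B, C, D, E}.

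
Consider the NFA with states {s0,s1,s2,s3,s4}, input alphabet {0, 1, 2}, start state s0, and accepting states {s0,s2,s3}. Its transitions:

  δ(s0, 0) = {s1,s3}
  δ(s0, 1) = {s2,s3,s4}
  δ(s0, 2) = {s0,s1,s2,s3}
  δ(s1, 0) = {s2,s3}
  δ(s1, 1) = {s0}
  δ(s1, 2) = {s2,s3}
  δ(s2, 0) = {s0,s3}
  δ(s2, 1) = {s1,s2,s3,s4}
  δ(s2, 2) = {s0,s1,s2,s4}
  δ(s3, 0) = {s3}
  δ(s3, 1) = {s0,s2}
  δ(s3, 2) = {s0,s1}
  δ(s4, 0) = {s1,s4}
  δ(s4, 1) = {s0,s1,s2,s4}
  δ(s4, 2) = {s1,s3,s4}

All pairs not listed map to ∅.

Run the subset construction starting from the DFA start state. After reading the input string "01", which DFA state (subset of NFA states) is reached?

{s0,s2}

Start: {s0}.
δ(s0,0) = {s1,s3}.
Union: {s1,s3}.
After 0: {s1,s3}.
δ(s1,1) = {s0}; δ(s3,1) = {s0,s2}.
Union: {s0,s2}.
After 1: {s0,s2}.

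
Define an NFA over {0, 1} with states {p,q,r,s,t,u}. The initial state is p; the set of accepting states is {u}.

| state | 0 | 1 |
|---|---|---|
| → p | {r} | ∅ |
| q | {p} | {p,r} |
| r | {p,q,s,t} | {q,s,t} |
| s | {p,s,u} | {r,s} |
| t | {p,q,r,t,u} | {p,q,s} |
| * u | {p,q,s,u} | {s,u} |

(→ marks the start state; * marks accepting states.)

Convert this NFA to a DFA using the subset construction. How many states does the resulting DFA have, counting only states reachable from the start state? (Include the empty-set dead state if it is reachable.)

Start state of the DFA: {p}.
{p} --0--> {r}  [new]
{p} --1--> ∅  [new]
{r} --0--> {p,q,s,t}  [new]
{r} --1--> {q,s,t}  [new]
∅ --0--> ∅  [seen]
∅ --1--> ∅  [seen]
{p,q,s,t} --0--> {p,q,r,s,t,u}  [new]
{p,q,s,t} --1--> {p,q,r,s}  [new]
{q,s,t} --0--> {p,q,r,s,t,u}  [seen]
{q,s,t} --1--> {p,q,r,s}  [seen]
{p,q,r,s,t,u} --0--> {p,q,r,s,t,u}  [seen]
{p,q,r,s,t,u} --1--> {p,q,r,s,t,u}  [seen]
{p,q,r,s} --0--> {p,q,r,s,t,u}  [seen]
{p,q,r,s} --1--> {p,q,r,s,t}  [new]
{p,q,r,s,t} --0--> {p,q,r,s,t,u}  [seen]
{p,q,r,s,t} --1--> {p,q,r,s,t}  [seen]
Reachable DFA states: {p}, {r}, ∅, {p,q,s,t}, {q,s,t}, {p,q,r,s,t,u}, {p,q,r,s}, {p,q,r,s,t}.

8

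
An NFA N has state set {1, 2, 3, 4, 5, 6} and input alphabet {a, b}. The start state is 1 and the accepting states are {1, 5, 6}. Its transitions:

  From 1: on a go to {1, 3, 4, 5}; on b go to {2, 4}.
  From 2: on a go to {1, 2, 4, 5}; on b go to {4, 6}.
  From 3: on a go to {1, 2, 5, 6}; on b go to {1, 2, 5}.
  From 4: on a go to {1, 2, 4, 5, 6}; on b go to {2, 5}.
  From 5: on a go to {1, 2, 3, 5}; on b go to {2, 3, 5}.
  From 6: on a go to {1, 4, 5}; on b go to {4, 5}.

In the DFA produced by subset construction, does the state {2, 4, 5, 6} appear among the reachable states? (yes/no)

yes

Start state of the DFA: {1}.
{1} --a--> {1, 3, 4, 5}  [new]
{1} --b--> {2, 4}  [new]
{1, 3, 4, 5} --a--> {1, 2, 3, 4, 5, 6}  [new]
{1, 3, 4, 5} --b--> {1, 2, 3, 4, 5}  [new]
{2, 4} --a--> {1, 2, 4, 5, 6}  [new]
{2, 4} --b--> {2, 4, 5, 6}  [new]
{1, 2, 3, 4, 5, 6} --a--> {1, 2, 3, 4, 5, 6}  [seen]
{1, 2, 3, 4, 5, 6} --b--> {1, 2, 3, 4, 5, 6}  [seen]
{1, 2, 3, 4, 5} --a--> {1, 2, 3, 4, 5, 6}  [seen]
{1, 2, 3, 4, 5} --b--> {1, 2, 3, 4, 5, 6}  [seen]
{1, 2, 4, 5, 6} --a--> {1, 2, 3, 4, 5, 6}  [seen]
{1, 2, 4, 5, 6} --b--> {2, 3, 4, 5, 6}  [new]
{2, 4, 5, 6} --a--> {1, 2, 3, 4, 5, 6}  [seen]
{2, 4, 5, 6} --b--> {2, 3, 4, 5, 6}  [seen]
{2, 3, 4, 5, 6} --a--> {1, 2, 3, 4, 5, 6}  [seen]
{2, 3, 4, 5, 6} --b--> {1, 2, 3, 4, 5, 6}  [seen]
Reachable DFA states: {1}, {1, 3, 4, 5}, {2, 4}, {1, 2, 3, 4, 5, 6}, {1, 2, 3, 4, 5}, {1, 2, 4, 5, 6}, {2, 4, 5, 6}, {2, 3, 4, 5, 6}.
{2, 4, 5, 6} is among them.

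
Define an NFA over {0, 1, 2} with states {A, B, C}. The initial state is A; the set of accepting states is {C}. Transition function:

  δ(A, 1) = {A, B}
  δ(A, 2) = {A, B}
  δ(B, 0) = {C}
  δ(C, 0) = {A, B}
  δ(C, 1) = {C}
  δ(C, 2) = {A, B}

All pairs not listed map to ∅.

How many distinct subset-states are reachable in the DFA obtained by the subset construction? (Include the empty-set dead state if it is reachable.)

Start state of the DFA: {A}.
{A} --0--> ∅  [new]
{A} --1--> {A, B}  [new]
{A} --2--> {A, B}  [seen]
∅ --0--> ∅  [seen]
∅ --1--> ∅  [seen]
∅ --2--> ∅  [seen]
{A, B} --0--> {C}  [new]
{A, B} --1--> {A, B}  [seen]
{A, B} --2--> {A, B}  [seen]
{C} --0--> {A, B}  [seen]
{C} --1--> {C}  [seen]
{C} --2--> {A, B}  [seen]
Reachable DFA states: {A}, ∅, {A, B}, {C}.

4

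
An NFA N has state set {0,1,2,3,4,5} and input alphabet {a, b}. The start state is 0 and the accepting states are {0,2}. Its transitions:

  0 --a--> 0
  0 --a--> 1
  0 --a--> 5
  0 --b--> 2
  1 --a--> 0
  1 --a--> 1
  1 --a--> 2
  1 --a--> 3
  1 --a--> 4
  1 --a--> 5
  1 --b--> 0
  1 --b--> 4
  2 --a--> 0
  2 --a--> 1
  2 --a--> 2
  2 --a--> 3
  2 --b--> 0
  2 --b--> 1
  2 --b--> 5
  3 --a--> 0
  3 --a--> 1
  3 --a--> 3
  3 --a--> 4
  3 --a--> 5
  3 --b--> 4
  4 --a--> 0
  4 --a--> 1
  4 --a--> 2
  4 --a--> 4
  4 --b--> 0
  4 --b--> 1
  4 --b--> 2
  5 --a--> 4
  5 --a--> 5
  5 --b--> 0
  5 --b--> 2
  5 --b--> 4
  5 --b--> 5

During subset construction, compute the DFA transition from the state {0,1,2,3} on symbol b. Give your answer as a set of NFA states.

δ(0,b) = {2}; δ(1,b) = {0,4}; δ(2,b) = {0,1,5}; δ(3,b) = {4}.
Union: {0,1,2,4,5}.

{0,1,2,4,5}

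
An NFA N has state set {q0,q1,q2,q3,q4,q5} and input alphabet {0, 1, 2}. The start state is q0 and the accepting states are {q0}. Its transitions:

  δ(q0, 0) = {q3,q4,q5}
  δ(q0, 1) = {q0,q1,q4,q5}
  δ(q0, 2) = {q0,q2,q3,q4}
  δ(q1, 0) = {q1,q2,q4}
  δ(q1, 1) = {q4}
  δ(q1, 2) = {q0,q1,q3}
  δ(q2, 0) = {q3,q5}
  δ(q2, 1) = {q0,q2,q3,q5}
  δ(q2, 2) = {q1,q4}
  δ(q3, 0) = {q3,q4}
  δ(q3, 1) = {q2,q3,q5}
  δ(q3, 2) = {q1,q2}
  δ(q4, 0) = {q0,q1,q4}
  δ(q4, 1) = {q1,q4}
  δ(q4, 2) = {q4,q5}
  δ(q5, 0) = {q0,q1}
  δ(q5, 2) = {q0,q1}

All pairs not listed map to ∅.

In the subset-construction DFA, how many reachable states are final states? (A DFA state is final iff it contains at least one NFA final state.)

7

Start state of the DFA: {q0}.
{q0} --0--> {q3,q4,q5}  [new]
{q0} --1--> {q0,q1,q4,q5}  [new]
{q0} --2--> {q0,q2,q3,q4}  [new]
{q3,q4,q5} --0--> {q0,q1,q3,q4}  [new]
{q3,q4,q5} --1--> {q1,q2,q3,q4,q5}  [new]
{q3,q4,q5} --2--> {q0,q1,q2,q4,q5}  [new]
{q0,q1,q4,q5} --0--> {q0,q1,q2,q3,q4,q5}  [new]
{q0,q1,q4,q5} --1--> {q0,q1,q4,q5}  [seen]
{q0,q1,q4,q5} --2--> {q0,q1,q2,q3,q4,q5}  [seen]
{q0,q2,q3,q4} --0--> {q0,q1,q3,q4,q5}  [new]
{q0,q2,q3,q4} --1--> {q0,q1,q2,q3,q4,q5}  [seen]
{q0,q2,q3,q4} --2--> {q0,q1,q2,q3,q4,q5}  [seen]
{q0,q1,q3,q4} --0--> {q0,q1,q2,q3,q4,q5}  [seen]
{q0,q1,q3,q4} --1--> {q0,q1,q2,q3,q4,q5}  [seen]
{q0,q1,q3,q4} --2--> {q0,q1,q2,q3,q4,q5}  [seen]
{q1,q2,q3,q4,q5} --0--> {q0,q1,q2,q3,q4,q5}  [seen]
{q1,q2,q3,q4,q5} --1--> {q0,q1,q2,q3,q4,q5}  [seen]
{q1,q2,q3,q4,q5} --2--> {q0,q1,q2,q3,q4,q5}  [seen]
{q0,q1,q2,q4,q5} --0--> {q0,q1,q2,q3,q4,q5}  [seen]
{q0,q1,q2,q4,q5} --1--> {q0,q1,q2,q3,q4,q5}  [seen]
{q0,q1,q2,q4,q5} --2--> {q0,q1,q2,q3,q4,q5}  [seen]
{q0,q1,q2,q3,q4,q5} --0--> {q0,q1,q2,q3,q4,q5}  [seen]
{q0,q1,q2,q3,q4,q5} --1--> {q0,q1,q2,q3,q4,q5}  [seen]
{q0,q1,q2,q3,q4,q5} --2--> {q0,q1,q2,q3,q4,q5}  [seen]
{q0,q1,q3,q4,q5} --0--> {q0,q1,q2,q3,q4,q5}  [seen]
{q0,q1,q3,q4,q5} --1--> {q0,q1,q2,q3,q4,q5}  [seen]
{q0,q1,q3,q4,q5} --2--> {q0,q1,q2,q3,q4,q5}  [seen]
Reachable DFA states: {q0}, {q3,q4,q5}, {q0,q1,q4,q5}, {q0,q2,q3,q4}, {q0,q1,q3,q4}, {q1,q2,q3,q4,q5}, {q0,q1,q2,q4,q5}, {q0,q1,q2,q3,q4,q5}, {q0,q1,q3,q4,q5}.
Accepting DFA states (contain an NFA accepting state): {q0}, {q0,q1,q4,q5}, {q0,q2,q3,q4}, {q0,q1,q3,q4}, {q0,q1,q2,q4,q5}, {q0,q1,q2,q3,q4,q5}, {q0,q1,q3,q4,q5}.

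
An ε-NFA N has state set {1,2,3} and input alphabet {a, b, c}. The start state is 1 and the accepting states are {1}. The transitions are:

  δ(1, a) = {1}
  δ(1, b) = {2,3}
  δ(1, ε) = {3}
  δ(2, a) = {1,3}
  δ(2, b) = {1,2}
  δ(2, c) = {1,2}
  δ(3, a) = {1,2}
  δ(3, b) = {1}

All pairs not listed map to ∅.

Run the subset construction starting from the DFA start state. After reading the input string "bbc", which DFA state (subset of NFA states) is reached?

Start: {1,3}.
δ(1,b) = {2,3}; δ(3,b) = {1}.
Union: {1,2,3}.
After b: {1,2,3}.
δ(1,b) = {2,3}; δ(2,b) = {1,2}; δ(3,b) = {1}.
Union: {1,2,3}.
After b: {1,2,3}.
δ(1,c) = ∅; δ(2,c) = {1,2}; δ(3,c) = ∅.
Union: {1,2}.
ε-closure gives {1,2,3}.
After c: {1,2,3}.

{1,2,3}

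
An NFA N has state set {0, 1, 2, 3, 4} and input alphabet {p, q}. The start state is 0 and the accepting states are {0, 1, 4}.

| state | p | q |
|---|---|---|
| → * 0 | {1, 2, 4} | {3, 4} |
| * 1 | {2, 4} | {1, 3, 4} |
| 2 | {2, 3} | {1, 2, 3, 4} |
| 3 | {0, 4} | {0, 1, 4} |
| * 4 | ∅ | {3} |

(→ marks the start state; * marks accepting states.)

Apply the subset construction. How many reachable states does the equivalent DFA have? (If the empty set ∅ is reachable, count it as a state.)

Start state of the DFA: {0}.
{0} --p--> {1, 2, 4}  [new]
{0} --q--> {3, 4}  [new]
{1, 2, 4} --p--> {2, 3, 4}  [new]
{1, 2, 4} --q--> {1, 2, 3, 4}  [new]
{3, 4} --p--> {0, 4}  [new]
{3, 4} --q--> {0, 1, 3, 4}  [new]
{2, 3, 4} --p--> {0, 2, 3, 4}  [new]
{2, 3, 4} --q--> {0, 1, 2, 3, 4}  [new]
{1, 2, 3, 4} --p--> {0, 2, 3, 4}  [seen]
{1, 2, 3, 4} --q--> {0, 1, 2, 3, 4}  [seen]
{0, 4} --p--> {1, 2, 4}  [seen]
{0, 4} --q--> {3, 4}  [seen]
{0, 1, 3, 4} --p--> {0, 1, 2, 4}  [new]
{0, 1, 3, 4} --q--> {0, 1, 3, 4}  [seen]
{0, 2, 3, 4} --p--> {0, 1, 2, 3, 4}  [seen]
{0, 2, 3, 4} --q--> {0, 1, 2, 3, 4}  [seen]
{0, 1, 2, 3, 4} --p--> {0, 1, 2, 3, 4}  [seen]
{0, 1, 2, 3, 4} --q--> {0, 1, 2, 3, 4}  [seen]
{0, 1, 2, 4} --p--> {1, 2, 3, 4}  [seen]
{0, 1, 2, 4} --q--> {1, 2, 3, 4}  [seen]
Reachable DFA states: {0}, {1, 2, 4}, {3, 4}, {2, 3, 4}, {1, 2, 3, 4}, {0, 4}, {0, 1, 3, 4}, {0, 2, 3, 4}, {0, 1, 2, 3, 4}, {0, 1, 2, 4}.

10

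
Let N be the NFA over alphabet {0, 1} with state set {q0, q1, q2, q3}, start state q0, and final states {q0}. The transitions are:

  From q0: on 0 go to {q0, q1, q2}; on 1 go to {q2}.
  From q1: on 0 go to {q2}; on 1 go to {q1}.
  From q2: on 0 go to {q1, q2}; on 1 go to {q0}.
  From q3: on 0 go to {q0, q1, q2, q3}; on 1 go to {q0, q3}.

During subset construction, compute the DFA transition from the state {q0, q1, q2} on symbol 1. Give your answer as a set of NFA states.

δ(q0,1) = {q2}; δ(q1,1) = {q1}; δ(q2,1) = {q0}.
Union: {q0, q1, q2}.

{q0, q1, q2}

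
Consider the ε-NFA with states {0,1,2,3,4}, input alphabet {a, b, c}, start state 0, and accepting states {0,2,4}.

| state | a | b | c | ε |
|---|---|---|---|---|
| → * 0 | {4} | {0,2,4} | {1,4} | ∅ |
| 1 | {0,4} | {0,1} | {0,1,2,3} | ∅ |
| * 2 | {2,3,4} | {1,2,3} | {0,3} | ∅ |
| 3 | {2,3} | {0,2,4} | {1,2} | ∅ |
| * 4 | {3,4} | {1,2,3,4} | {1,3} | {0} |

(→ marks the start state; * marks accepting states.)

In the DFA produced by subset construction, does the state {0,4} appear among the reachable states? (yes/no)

yes

Start state of the DFA: {0} (ε-closure of the NFA start).
{0} --a--> {0,4}  [new]
{0} --b--> {0,2,4}  [new]
{0} --c--> {0,1,4}  [new]
{0,4} --a--> {0,3,4}  [new]
{0,4} --b--> {0,1,2,3,4}  [new]
{0,4} --c--> {0,1,3,4}  [new]
{0,2,4} --a--> {0,2,3,4}  [new]
{0,2,4} --b--> {0,1,2,3,4}  [seen]
{0,2,4} --c--> {0,1,3,4}  [seen]
{0,1,4} --a--> {0,3,4}  [seen]
{0,1,4} --b--> {0,1,2,3,4}  [seen]
{0,1,4} --c--> {0,1,2,3,4}  [seen]
{0,3,4} --a--> {0,2,3,4}  [seen]
{0,3,4} --b--> {0,1,2,3,4}  [seen]
{0,3,4} --c--> {0,1,2,3,4}  [seen]
{0,1,2,3,4} --a--> {0,2,3,4}  [seen]
{0,1,2,3,4} --b--> {0,1,2,3,4}  [seen]
{0,1,2,3,4} --c--> {0,1,2,3,4}  [seen]
{0,1,3,4} --a--> {0,2,3,4}  [seen]
{0,1,3,4} --b--> {0,1,2,3,4}  [seen]
{0,1,3,4} --c--> {0,1,2,3,4}  [seen]
{0,2,3,4} --a--> {0,2,3,4}  [seen]
{0,2,3,4} --b--> {0,1,2,3,4}  [seen]
{0,2,3,4} --c--> {0,1,2,3,4}  [seen]
Reachable DFA states: {0}, {0,4}, {0,2,4}, {0,1,4}, {0,3,4}, {0,1,2,3,4}, {0,1,3,4}, {0,2,3,4}.
{0,4} is among them.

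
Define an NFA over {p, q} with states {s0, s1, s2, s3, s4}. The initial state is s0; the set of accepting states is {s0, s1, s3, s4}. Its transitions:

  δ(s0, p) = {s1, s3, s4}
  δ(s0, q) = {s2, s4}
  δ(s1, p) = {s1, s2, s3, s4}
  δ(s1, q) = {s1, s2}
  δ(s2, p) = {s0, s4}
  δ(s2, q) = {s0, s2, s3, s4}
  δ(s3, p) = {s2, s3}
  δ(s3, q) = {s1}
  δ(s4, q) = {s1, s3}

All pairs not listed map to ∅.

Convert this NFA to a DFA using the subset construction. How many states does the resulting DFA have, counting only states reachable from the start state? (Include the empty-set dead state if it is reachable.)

7

Start state of the DFA: {s0}.
{s0} --p--> {s1, s3, s4}  [new]
{s0} --q--> {s2, s4}  [new]
{s1, s3, s4} --p--> {s1, s2, s3, s4}  [new]
{s1, s3, s4} --q--> {s1, s2, s3}  [new]
{s2, s4} --p--> {s0, s4}  [new]
{s2, s4} --q--> {s0, s1, s2, s3, s4}  [new]
{s1, s2, s3, s4} --p--> {s0, s1, s2, s3, s4}  [seen]
{s1, s2, s3, s4} --q--> {s0, s1, s2, s3, s4}  [seen]
{s1, s2, s3} --p--> {s0, s1, s2, s3, s4}  [seen]
{s1, s2, s3} --q--> {s0, s1, s2, s3, s4}  [seen]
{s0, s4} --p--> {s1, s3, s4}  [seen]
{s0, s4} --q--> {s1, s2, s3, s4}  [seen]
{s0, s1, s2, s3, s4} --p--> {s0, s1, s2, s3, s4}  [seen]
{s0, s1, s2, s3, s4} --q--> {s0, s1, s2, s3, s4}  [seen]
Reachable DFA states: {s0}, {s1, s3, s4}, {s2, s4}, {s1, s2, s3, s4}, {s1, s2, s3}, {s0, s4}, {s0, s1, s2, s3, s4}.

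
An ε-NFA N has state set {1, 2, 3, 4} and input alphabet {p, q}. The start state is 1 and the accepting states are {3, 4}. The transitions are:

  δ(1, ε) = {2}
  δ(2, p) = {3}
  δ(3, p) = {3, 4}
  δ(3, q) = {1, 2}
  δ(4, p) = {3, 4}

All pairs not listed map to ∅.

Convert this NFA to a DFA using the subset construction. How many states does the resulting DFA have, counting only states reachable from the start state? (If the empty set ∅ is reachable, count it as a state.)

Start state of the DFA: {1, 2} (ε-closure of the NFA start).
{1, 2} --p--> {3}  [new]
{1, 2} --q--> ∅  [new]
{3} --p--> {3, 4}  [new]
{3} --q--> {1, 2}  [seen]
∅ --p--> ∅  [seen]
∅ --q--> ∅  [seen]
{3, 4} --p--> {3, 4}  [seen]
{3, 4} --q--> {1, 2}  [seen]
Reachable DFA states: {1, 2}, {3}, ∅, {3, 4}.

4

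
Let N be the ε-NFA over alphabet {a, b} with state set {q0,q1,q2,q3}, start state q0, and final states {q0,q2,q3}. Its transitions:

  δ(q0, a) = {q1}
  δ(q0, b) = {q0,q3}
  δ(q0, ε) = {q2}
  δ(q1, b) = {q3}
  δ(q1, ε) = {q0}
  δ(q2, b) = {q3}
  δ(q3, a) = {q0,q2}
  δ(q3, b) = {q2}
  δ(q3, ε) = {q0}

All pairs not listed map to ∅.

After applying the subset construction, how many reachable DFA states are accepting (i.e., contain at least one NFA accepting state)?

3

Start state of the DFA: {q0,q2} (ε-closure of the NFA start).
{q0,q2} --a--> {q0,q1,q2}  [new]
{q0,q2} --b--> {q0,q2,q3}  [new]
{q0,q1,q2} --a--> {q0,q1,q2}  [seen]
{q0,q1,q2} --b--> {q0,q2,q3}  [seen]
{q0,q2,q3} --a--> {q0,q1,q2}  [seen]
{q0,q2,q3} --b--> {q0,q2,q3}  [seen]
Reachable DFA states: {q0,q2}, {q0,q1,q2}, {q0,q2,q3}.
Accepting DFA states (contain an NFA accepting state): {q0,q2}, {q0,q1,q2}, {q0,q2,q3}.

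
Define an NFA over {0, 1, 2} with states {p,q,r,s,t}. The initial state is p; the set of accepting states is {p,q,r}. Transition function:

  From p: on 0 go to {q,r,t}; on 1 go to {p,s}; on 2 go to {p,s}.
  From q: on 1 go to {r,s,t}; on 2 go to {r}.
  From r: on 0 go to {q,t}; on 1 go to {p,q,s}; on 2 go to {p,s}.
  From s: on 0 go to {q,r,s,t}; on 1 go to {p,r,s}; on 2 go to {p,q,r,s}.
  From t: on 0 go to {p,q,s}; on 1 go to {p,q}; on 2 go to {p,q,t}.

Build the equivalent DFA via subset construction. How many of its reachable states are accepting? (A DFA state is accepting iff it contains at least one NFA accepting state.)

8

Start state of the DFA: {p}.
{p} --0--> {q,r,t}  [new]
{p} --1--> {p,s}  [new]
{p} --2--> {p,s}  [seen]
{q,r,t} --0--> {p,q,s,t}  [new]
{q,r,t} --1--> {p,q,r,s,t}  [new]
{q,r,t} --2--> {p,q,r,s,t}  [seen]
{p,s} --0--> {q,r,s,t}  [new]
{p,s} --1--> {p,r,s}  [new]
{p,s} --2--> {p,q,r,s}  [new]
{p,q,s,t} --0--> {p,q,r,s,t}  [seen]
{p,q,s,t} --1--> {p,q,r,s,t}  [seen]
{p,q,s,t} --2--> {p,q,r,s,t}  [seen]
{p,q,r,s,t} --0--> {p,q,r,s,t}  [seen]
{p,q,r,s,t} --1--> {p,q,r,s,t}  [seen]
{p,q,r,s,t} --2--> {p,q,r,s,t}  [seen]
{q,r,s,t} --0--> {p,q,r,s,t}  [seen]
{q,r,s,t} --1--> {p,q,r,s,t}  [seen]
{q,r,s,t} --2--> {p,q,r,s,t}  [seen]
{p,r,s} --0--> {q,r,s,t}  [seen]
{p,r,s} --1--> {p,q,r,s}  [seen]
{p,r,s} --2--> {p,q,r,s}  [seen]
{p,q,r,s} --0--> {q,r,s,t}  [seen]
{p,q,r,s} --1--> {p,q,r,s,t}  [seen]
{p,q,r,s} --2--> {p,q,r,s}  [seen]
Reachable DFA states: {p}, {q,r,t}, {p,s}, {p,q,s,t}, {p,q,r,s,t}, {q,r,s,t}, {p,r,s}, {p,q,r,s}.
Accepting DFA states (contain an NFA accepting state): {p}, {q,r,t}, {p,s}, {p,q,s,t}, {p,q,r,s,t}, {q,r,s,t}, {p,r,s}, {p,q,r,s}.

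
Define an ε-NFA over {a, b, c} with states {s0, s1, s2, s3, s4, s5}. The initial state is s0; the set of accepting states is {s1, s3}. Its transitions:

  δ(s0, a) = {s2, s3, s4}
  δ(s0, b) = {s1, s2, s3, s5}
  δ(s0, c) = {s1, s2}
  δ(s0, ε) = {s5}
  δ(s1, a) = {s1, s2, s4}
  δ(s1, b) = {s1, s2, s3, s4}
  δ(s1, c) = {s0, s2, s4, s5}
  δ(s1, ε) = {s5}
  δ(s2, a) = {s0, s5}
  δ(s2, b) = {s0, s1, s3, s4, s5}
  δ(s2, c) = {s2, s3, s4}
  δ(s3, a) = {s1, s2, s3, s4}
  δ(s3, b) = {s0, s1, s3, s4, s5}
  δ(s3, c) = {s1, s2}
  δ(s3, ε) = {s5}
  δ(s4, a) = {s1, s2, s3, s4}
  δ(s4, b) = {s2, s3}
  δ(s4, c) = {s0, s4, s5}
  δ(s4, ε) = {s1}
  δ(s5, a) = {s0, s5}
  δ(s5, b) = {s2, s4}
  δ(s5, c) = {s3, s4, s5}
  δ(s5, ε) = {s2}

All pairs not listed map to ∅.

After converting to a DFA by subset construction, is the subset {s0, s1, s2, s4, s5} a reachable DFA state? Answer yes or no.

Start state of the DFA: {s0, s2, s5} (ε-closure of the NFA start).
{s0, s2, s5} --a--> {s0, s1, s2, s3, s4, s5}  [new]
{s0, s2, s5} --b--> {s0, s1, s2, s3, s4, s5}  [seen]
{s0, s2, s5} --c--> {s1, s2, s3, s4, s5}  [new]
{s0, s1, s2, s3, s4, s5} --a--> {s0, s1, s2, s3, s4, s5}  [seen]
{s0, s1, s2, s3, s4, s5} --b--> {s0, s1, s2, s3, s4, s5}  [seen]
{s0, s1, s2, s3, s4, s5} --c--> {s0, s1, s2, s3, s4, s5}  [seen]
{s1, s2, s3, s4, s5} --a--> {s0, s1, s2, s3, s4, s5}  [seen]
{s1, s2, s3, s4, s5} --b--> {s0, s1, s2, s3, s4, s5}  [seen]
{s1, s2, s3, s4, s5} --c--> {s0, s1, s2, s3, s4, s5}  [seen]
Reachable DFA states: {s0, s2, s5}, {s0, s1, s2, s3, s4, s5}, {s1, s2, s3, s4, s5}.
{s0, s1, s2, s4, s5} is not among them.

no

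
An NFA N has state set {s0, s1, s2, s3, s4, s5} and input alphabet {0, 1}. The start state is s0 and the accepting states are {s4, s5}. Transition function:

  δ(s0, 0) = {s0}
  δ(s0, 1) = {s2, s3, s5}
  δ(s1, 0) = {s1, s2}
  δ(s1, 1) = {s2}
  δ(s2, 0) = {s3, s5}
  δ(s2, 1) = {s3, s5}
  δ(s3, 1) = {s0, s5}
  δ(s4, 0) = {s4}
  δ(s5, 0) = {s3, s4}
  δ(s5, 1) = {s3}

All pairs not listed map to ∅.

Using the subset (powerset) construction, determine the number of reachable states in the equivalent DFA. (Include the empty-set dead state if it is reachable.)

12

Start state of the DFA: {s0}.
{s0} --0--> {s0}  [seen]
{s0} --1--> {s2, s3, s5}  [new]
{s2, s3, s5} --0--> {s3, s4, s5}  [new]
{s2, s3, s5} --1--> {s0, s3, s5}  [new]
{s3, s4, s5} --0--> {s3, s4}  [new]
{s3, s4, s5} --1--> {s0, s3, s5}  [seen]
{s0, s3, s5} --0--> {s0, s3, s4}  [new]
{s0, s3, s5} --1--> {s0, s2, s3, s5}  [new]
{s3, s4} --0--> {s4}  [new]
{s3, s4} --1--> {s0, s5}  [new]
{s0, s3, s4} --0--> {s0, s4}  [new]
{s0, s3, s4} --1--> {s0, s2, s3, s5}  [seen]
{s0, s2, s3, s5} --0--> {s0, s3, s4, s5}  [new]
{s0, s2, s3, s5} --1--> {s0, s2, s3, s5}  [seen]
{s4} --0--> {s4}  [seen]
{s4} --1--> ∅  [new]
{s0, s5} --0--> {s0, s3, s4}  [seen]
{s0, s5} --1--> {s2, s3, s5}  [seen]
{s0, s4} --0--> {s0, s4}  [seen]
{s0, s4} --1--> {s2, s3, s5}  [seen]
{s0, s3, s4, s5} --0--> {s0, s3, s4}  [seen]
{s0, s3, s4, s5} --1--> {s0, s2, s3, s5}  [seen]
∅ --0--> ∅  [seen]
∅ --1--> ∅  [seen]
Reachable DFA states: {s0}, {s2, s3, s5}, {s3, s4, s5}, {s0, s3, s5}, {s3, s4}, {s0, s3, s4}, {s0, s2, s3, s5}, {s4}, {s0, s5}, {s0, s4}, {s0, s3, s4, s5}, ∅.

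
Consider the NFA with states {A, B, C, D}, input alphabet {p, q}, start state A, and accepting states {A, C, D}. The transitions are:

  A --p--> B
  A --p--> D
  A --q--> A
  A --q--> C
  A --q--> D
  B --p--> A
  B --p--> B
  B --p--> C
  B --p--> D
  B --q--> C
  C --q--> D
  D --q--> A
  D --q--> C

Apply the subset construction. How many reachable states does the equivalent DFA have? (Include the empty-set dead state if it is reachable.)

Start state of the DFA: {A}.
{A} --p--> {B, D}  [new]
{A} --q--> {A, C, D}  [new]
{B, D} --p--> {A, B, C, D}  [new]
{B, D} --q--> {A, C}  [new]
{A, C, D} --p--> {B, D}  [seen]
{A, C, D} --q--> {A, C, D}  [seen]
{A, B, C, D} --p--> {A, B, C, D}  [seen]
{A, B, C, D} --q--> {A, C, D}  [seen]
{A, C} --p--> {B, D}  [seen]
{A, C} --q--> {A, C, D}  [seen]
Reachable DFA states: {A}, {B, D}, {A, C, D}, {A, B, C, D}, {A, C}.

5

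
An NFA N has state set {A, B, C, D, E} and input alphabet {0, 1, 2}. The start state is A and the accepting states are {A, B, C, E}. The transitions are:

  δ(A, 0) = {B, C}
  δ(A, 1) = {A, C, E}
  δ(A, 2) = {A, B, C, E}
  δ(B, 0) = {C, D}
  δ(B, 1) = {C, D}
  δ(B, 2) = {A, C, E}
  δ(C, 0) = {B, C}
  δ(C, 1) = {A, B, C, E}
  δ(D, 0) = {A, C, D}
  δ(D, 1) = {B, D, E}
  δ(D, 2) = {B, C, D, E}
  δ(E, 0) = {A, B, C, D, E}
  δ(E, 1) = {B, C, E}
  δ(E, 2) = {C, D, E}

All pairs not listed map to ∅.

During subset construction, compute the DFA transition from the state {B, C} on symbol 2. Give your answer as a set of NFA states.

{A, C, E}

δ(B,2) = {A, C, E}; δ(C,2) = ∅.
Union: {A, C, E}.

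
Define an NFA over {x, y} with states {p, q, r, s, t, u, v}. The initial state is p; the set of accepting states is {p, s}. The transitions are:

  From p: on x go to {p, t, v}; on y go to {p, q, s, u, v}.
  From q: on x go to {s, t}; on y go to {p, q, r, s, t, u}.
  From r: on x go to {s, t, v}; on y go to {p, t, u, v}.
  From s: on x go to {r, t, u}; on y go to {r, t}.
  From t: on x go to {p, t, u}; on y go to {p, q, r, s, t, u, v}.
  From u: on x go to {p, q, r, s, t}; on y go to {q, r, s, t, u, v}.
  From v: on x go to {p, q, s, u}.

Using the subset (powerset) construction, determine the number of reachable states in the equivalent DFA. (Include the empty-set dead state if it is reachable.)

5

Start state of the DFA: {p}.
{p} --x--> {p, t, v}  [new]
{p} --y--> {p, q, s, u, v}  [new]
{p, t, v} --x--> {p, q, s, t, u, v}  [new]
{p, t, v} --y--> {p, q, r, s, t, u, v}  [new]
{p, q, s, u, v} --x--> {p, q, r, s, t, u, v}  [seen]
{p, q, s, u, v} --y--> {p, q, r, s, t, u, v}  [seen]
{p, q, s, t, u, v} --x--> {p, q, r, s, t, u, v}  [seen]
{p, q, s, t, u, v} --y--> {p, q, r, s, t, u, v}  [seen]
{p, q, r, s, t, u, v} --x--> {p, q, r, s, t, u, v}  [seen]
{p, q, r, s, t, u, v} --y--> {p, q, r, s, t, u, v}  [seen]
Reachable DFA states: {p}, {p, t, v}, {p, q, s, u, v}, {p, q, s, t, u, v}, {p, q, r, s, t, u, v}.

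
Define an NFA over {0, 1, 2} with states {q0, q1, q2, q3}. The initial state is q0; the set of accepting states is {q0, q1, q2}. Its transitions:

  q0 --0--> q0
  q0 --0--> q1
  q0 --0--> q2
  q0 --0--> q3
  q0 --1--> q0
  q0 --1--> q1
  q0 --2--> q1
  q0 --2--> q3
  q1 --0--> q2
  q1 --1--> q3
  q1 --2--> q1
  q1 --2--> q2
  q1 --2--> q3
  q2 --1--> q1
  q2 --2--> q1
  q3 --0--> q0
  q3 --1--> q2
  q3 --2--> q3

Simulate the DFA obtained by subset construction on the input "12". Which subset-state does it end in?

{q1, q2, q3}

Start: {q0}.
δ(q0,1) = {q0, q1}.
Union: {q0, q1}.
After 1: {q0, q1}.
δ(q0,2) = {q1, q3}; δ(q1,2) = {q1, q2, q3}.
Union: {q1, q2, q3}.
After 2: {q1, q2, q3}.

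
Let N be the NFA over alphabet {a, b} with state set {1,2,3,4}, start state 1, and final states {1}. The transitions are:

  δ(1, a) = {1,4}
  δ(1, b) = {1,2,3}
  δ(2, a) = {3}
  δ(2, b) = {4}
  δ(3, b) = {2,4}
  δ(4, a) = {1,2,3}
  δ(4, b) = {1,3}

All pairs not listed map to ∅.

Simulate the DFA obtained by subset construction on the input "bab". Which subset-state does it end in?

{1,2,3,4}

Start: {1}.
δ(1,b) = {1,2,3}.
Union: {1,2,3}.
After b: {1,2,3}.
δ(1,a) = {1,4}; δ(2,a) = {3}; δ(3,a) = ∅.
Union: {1,3,4}.
After a: {1,3,4}.
δ(1,b) = {1,2,3}; δ(3,b) = {2,4}; δ(4,b) = {1,3}.
Union: {1,2,3,4}.
After b: {1,2,3,4}.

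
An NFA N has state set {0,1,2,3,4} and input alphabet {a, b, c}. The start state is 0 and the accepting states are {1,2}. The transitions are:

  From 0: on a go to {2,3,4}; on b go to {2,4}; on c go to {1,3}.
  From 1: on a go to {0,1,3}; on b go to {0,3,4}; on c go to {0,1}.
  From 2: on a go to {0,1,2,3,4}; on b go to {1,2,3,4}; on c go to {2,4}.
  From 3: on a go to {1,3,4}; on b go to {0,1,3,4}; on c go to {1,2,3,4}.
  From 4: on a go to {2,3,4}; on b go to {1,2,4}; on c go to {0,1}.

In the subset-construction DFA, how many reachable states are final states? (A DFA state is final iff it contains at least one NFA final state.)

Start state of the DFA: {0}.
{0} --a--> {2,3,4}  [new]
{0} --b--> {2,4}  [new]
{0} --c--> {1,3}  [new]
{2,3,4} --a--> {0,1,2,3,4}  [new]
{2,3,4} --b--> {0,1,2,3,4}  [seen]
{2,3,4} --c--> {0,1,2,3,4}  [seen]
{2,4} --a--> {0,1,2,3,4}  [seen]
{2,4} --b--> {1,2,3,4}  [new]
{2,4} --c--> {0,1,2,4}  [new]
{1,3} --a--> {0,1,3,4}  [new]
{1,3} --b--> {0,1,3,4}  [seen]
{1,3} --c--> {0,1,2,3,4}  [seen]
{0,1,2,3,4} --a--> {0,1,2,3,4}  [seen]
{0,1,2,3,4} --b--> {0,1,2,3,4}  [seen]
{0,1,2,3,4} --c--> {0,1,2,3,4}  [seen]
{1,2,3,4} --a--> {0,1,2,3,4}  [seen]
{1,2,3,4} --b--> {0,1,2,3,4}  [seen]
{1,2,3,4} --c--> {0,1,2,3,4}  [seen]
{0,1,2,4} --a--> {0,1,2,3,4}  [seen]
{0,1,2,4} --b--> {0,1,2,3,4}  [seen]
{0,1,2,4} --c--> {0,1,2,3,4}  [seen]
{0,1,3,4} --a--> {0,1,2,3,4}  [seen]
{0,1,3,4} --b--> {0,1,2,3,4}  [seen]
{0,1,3,4} --c--> {0,1,2,3,4}  [seen]
Reachable DFA states: {0}, {2,3,4}, {2,4}, {1,3}, {0,1,2,3,4}, {1,2,3,4}, {0,1,2,4}, {0,1,3,4}.
Accepting DFA states (contain an NFA accepting state): {2,3,4}, {2,4}, {1,3}, {0,1,2,3,4}, {1,2,3,4}, {0,1,2,4}, {0,1,3,4}.

7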